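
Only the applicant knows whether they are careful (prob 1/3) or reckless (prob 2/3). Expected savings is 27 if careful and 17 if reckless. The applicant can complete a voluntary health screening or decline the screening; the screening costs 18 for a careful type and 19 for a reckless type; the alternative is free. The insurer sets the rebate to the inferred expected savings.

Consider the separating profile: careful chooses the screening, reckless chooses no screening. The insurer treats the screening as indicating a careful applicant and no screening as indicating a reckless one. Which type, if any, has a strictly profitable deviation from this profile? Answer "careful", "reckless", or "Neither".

The screening pays 27; no screening pays 17.
careful: assigned the screening, nets 27 − 18 = 9; deviating to no screening nets 17.
reckless: assigned no screening, nets 17; deviating to the screening nets 27 − 19 = 8.
The careful type gains 8 by deviating.

careful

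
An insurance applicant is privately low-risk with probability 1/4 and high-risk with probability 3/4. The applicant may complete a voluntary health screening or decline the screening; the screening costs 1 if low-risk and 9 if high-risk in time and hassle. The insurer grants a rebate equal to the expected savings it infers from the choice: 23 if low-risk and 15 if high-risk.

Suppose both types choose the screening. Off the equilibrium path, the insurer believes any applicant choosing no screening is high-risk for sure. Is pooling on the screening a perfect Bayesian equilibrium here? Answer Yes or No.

No

On path, the insurer holds the prior and pays 1/4·23 + 3/4·15 = 17. Off path (no screening), believing high-risk, it pays 15.
low-risk: the screening nets 17 − 1 = 16; no screening nets 15. low-risk stays.
high-risk: the screening nets 17 − 9 = 8; no screening nets 15. high-risk would deviate.
A type deviates, so pooling fails.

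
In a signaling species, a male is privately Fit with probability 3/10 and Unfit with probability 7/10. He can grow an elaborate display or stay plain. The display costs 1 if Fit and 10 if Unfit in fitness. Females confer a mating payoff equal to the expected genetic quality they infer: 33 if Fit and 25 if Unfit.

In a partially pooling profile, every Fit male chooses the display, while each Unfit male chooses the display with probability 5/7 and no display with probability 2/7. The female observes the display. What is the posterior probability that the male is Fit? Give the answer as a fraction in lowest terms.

P(the display) = (3/10)·1 + (7/10)·(5/7) = 4/5.
By Bayes' rule, P(Fit | the display) = (3/10) / (4/5) = 3/8.

3/8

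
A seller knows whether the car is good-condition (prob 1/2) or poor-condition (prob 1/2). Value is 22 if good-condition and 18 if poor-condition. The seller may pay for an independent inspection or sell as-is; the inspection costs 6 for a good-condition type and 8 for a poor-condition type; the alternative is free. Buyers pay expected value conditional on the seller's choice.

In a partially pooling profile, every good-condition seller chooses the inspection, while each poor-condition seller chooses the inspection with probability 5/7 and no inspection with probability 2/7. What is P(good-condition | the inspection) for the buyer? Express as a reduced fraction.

7/12

P(the inspection) = (1/2)·1 + (1/2)·(5/7) = 6/7.
By Bayes' rule, P(good-condition | the inspection) = (1/2) / (6/7) = 7/12.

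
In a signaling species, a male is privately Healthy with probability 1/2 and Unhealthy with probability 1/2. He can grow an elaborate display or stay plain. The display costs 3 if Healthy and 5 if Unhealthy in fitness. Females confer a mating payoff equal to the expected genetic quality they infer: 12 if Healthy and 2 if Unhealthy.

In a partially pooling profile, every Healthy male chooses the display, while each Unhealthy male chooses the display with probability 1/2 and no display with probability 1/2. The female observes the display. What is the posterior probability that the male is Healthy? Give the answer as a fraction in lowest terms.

P(the display) = (1/2)·1 + (1/2)·(1/2) = 3/4.
By Bayes' rule, P(Healthy | the display) = (1/2) / (3/4) = 2/3.

2/3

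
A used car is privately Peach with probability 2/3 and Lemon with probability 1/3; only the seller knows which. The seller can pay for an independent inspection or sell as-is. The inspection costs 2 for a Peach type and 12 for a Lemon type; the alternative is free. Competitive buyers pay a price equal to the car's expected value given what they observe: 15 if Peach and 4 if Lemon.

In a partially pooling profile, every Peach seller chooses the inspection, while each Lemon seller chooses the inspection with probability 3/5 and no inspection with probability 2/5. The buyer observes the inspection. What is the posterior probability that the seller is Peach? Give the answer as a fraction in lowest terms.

10/13

P(the inspection) = (2/3)·1 + (1/3)·(3/5) = 13/15.
By Bayes' rule, P(Peach | the inspection) = (2/3) / (13/15) = 10/13.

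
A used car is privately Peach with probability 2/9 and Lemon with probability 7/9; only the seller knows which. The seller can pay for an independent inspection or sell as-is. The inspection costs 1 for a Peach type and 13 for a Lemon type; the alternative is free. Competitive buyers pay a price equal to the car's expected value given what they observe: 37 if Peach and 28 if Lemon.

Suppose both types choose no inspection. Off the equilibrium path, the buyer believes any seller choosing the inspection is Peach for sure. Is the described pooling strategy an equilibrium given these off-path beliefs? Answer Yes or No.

No

On path, the buyer holds the prior and pays 2/9·37 + 7/9·28 = 30. Off path (the inspection), believing Peach, it pays 37.
Peach: no inspection nets 30; the inspection nets 37 − 1 = 36. Peach would deviate.
Lemon: no inspection nets 30; the inspection nets 37 − 13 = 24. Lemon stays.
A type deviates, so pooling fails.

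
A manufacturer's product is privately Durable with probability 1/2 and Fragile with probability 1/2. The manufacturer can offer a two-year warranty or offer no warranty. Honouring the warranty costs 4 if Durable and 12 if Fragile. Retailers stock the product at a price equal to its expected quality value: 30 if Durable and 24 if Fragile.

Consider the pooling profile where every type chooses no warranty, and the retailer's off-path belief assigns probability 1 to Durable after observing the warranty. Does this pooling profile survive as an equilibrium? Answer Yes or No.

Yes

On path, the retailer holds the prior and pays 1/2·30 + 1/2·24 = 27. Off path (the warranty), believing Durable, it pays 30.
Durable: no warranty nets 27; the warranty nets 30 − 4 = 26. Durable stays.
Fragile: no warranty nets 27; the warranty nets 30 − 12 = 18. Fragile stays.
No type deviates, so pooling is sustained.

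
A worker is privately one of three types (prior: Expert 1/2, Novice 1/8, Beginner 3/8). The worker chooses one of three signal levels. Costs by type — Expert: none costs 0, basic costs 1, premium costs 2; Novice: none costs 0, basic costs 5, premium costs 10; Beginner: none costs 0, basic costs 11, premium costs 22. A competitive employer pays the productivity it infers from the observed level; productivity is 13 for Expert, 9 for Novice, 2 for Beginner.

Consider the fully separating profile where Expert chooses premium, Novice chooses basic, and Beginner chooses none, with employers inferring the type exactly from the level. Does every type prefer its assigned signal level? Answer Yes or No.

Yes

Separating wages: premium → 13, basic → 9, none → 2.
Expert (assigned premium): none: 2 − 0 = 2; basic: 9 − 1 = 8; premium: 13 − 2 = 11. Expert stays.
Novice (assigned basic): none: 2 − 0 = 2; basic: 9 − 5 = 4; premium: 13 − 10 = 3. Novice stays.
Beginner (assigned none): none: 2 − 0 = 2; basic: 9 − 11 = -2; premium: 13 − 22 = -9. Beginner stays.
Every type prefers its assigned level; separation holds.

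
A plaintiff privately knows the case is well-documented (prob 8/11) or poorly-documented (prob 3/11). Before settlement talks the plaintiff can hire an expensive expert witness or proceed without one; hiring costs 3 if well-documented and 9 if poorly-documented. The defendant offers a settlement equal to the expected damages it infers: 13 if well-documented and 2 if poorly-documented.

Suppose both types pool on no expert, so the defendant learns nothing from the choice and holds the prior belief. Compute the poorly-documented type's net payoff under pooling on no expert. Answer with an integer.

Pooled settlement = 8/11·13 + 3/11·2 = 10.
poorly-documented pays no cost for no expert, so net payoff = 10.

10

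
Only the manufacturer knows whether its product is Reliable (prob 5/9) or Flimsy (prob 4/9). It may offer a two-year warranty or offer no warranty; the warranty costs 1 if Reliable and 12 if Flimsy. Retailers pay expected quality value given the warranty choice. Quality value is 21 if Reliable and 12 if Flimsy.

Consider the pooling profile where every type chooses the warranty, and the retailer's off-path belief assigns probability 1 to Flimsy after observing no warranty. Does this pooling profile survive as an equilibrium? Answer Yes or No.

On path, the retailer holds the prior and pays 5/9·21 + 4/9·12 = 17. Off path (no warranty), believing Flimsy, it pays 12.
Reliable: the warranty nets 17 − 1 = 16; no warranty nets 12. Reliable stays.
Flimsy: the warranty nets 17 − 12 = 5; no warranty nets 12. Flimsy would deviate.
A type deviates, so pooling fails.

No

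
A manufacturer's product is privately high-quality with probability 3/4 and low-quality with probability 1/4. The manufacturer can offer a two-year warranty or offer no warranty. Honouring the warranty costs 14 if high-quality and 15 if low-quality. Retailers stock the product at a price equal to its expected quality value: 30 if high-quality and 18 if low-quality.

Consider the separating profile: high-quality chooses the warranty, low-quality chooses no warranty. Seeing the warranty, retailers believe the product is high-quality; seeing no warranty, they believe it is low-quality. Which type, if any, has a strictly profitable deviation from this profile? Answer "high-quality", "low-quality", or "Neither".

high-quality

The warranty pays 30; no warranty pays 18.
high-quality: assigned the warranty, nets 30 − 14 = 16; deviating to no warranty nets 18.
low-quality: assigned no warranty, nets 18; deviating to the warranty nets 30 − 15 = 15.
The high-quality type gains 2 by deviating.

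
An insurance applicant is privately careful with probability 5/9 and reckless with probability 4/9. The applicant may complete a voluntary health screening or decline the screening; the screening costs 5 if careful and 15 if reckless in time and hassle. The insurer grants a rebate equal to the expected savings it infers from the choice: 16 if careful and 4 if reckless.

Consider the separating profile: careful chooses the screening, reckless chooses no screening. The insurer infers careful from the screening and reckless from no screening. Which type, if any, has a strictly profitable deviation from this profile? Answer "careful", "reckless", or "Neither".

The screening pays 16; no screening pays 4.
careful: assigned the screening, nets 16 − 5 = 11; deviating to no screening nets 4.
reckless: assigned no screening, nets 4; deviating to the screening nets 16 − 15 = 1.
Both types strictly prefer their assigned action; no profitable deviation.

Neither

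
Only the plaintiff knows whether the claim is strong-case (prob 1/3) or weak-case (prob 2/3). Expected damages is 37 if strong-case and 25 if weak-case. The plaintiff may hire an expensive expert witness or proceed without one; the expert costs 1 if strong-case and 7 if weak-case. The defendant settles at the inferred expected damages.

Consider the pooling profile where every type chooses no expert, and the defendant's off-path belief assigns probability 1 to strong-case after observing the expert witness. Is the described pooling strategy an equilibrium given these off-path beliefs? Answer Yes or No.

No

On path, the defendant holds the prior and pays 1/3·37 + 2/3·25 = 29. Off path (the expert witness), believing strong-case, it pays 37.
strong-case: no expert nets 29; the expert witness nets 37 − 1 = 36. strong-case would deviate.
weak-case: no expert nets 29; the expert witness nets 37 − 7 = 30. weak-case would deviate.
A type deviates, so pooling fails.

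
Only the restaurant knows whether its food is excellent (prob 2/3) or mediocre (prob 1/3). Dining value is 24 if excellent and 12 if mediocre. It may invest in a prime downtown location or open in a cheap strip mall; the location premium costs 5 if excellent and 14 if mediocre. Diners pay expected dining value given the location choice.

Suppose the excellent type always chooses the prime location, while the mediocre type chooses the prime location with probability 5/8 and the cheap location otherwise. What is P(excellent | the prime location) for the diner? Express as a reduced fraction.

P(the prime location) = (2/3)·1 + (1/3)·(5/8) = 7/8.
By Bayes' rule, P(excellent | the prime location) = (2/3) / (7/8) = 16/21.

16/21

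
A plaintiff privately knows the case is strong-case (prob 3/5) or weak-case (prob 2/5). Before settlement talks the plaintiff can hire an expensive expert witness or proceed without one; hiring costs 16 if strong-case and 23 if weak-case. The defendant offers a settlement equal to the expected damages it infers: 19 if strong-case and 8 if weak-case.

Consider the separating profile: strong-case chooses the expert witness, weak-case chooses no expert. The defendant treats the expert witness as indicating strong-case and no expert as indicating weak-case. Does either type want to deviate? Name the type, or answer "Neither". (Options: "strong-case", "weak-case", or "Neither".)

strong-case

The expert witness pays 19; no expert pays 8.
strong-case: assigned the expert witness, nets 19 − 16 = 3; deviating to no expert nets 8.
weak-case: assigned no expert, nets 8; deviating to the expert witness nets 19 − 23 = -4.
The strong-case type gains 5 by deviating.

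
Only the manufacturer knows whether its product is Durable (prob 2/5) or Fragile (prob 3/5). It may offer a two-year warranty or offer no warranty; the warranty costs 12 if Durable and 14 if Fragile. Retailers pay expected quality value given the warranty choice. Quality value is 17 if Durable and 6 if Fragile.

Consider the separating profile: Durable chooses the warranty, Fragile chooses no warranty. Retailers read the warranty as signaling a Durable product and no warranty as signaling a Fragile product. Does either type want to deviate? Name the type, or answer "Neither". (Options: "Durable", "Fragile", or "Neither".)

Durable

The warranty pays 17; no warranty pays 6.
Durable: assigned the warranty, nets 17 − 12 = 5; deviating to no warranty nets 6.
Fragile: assigned no warranty, nets 6; deviating to the warranty nets 17 − 14 = 3.
The Durable type gains 1 by deviating.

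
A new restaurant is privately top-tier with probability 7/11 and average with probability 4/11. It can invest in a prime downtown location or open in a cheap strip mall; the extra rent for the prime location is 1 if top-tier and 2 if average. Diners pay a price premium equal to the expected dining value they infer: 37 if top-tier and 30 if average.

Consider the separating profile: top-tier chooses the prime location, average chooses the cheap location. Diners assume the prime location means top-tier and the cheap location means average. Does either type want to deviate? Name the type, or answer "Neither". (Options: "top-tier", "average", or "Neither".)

The prime location pays 37; the cheap location pays 30.
top-tier: assigned the prime location, nets 37 − 1 = 36; deviating to the cheap location nets 30.
average: assigned the cheap location, nets 30; deviating to the prime location nets 37 − 2 = 35.
The average type gains 5 by deviating.

average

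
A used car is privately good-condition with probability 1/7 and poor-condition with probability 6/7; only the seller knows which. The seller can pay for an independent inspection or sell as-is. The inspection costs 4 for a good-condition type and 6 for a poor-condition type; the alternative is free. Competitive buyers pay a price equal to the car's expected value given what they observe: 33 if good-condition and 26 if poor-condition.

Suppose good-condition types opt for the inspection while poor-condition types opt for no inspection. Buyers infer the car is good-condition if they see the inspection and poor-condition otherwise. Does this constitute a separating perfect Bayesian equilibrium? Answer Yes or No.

No

Under these beliefs, the inspection earns price 33 and no inspection earns price 26.
good-condition: the inspection nets 33 − 4 = 29; no inspection nets 26. good-condition prefers the inspection.
poor-condition: the inspection nets 33 − 6 = 27; no inspection nets 26. poor-condition would deviate to the inspection.
poor-condition has a profitable deviation, so the profile is not an equilibrium.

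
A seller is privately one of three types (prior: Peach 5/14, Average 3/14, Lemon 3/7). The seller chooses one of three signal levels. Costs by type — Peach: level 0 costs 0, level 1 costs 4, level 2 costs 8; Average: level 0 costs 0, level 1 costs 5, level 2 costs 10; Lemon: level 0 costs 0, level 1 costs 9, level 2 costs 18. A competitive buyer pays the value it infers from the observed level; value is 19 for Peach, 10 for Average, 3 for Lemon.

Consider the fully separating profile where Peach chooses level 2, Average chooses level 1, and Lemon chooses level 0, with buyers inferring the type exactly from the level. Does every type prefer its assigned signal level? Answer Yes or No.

Separating prices: level 2 → 19, level 1 → 10, level 0 → 3.
Peach (assigned level 2): level 0: 3 − 0 = 3; level 1: 10 − 4 = 6; level 2: 19 − 8 = 11. Peach stays.
Average (assigned level 1): level 0: 3 − 0 = 3; level 1: 10 − 5 = 5; level 2: 19 − 10 = 9. Average prefers level 2.
Lemon (assigned level 0): level 0: 3 − 0 = 3; level 1: 10 − 9 = 1; level 2: 19 − 18 = 1. Lemon stays.
At least one type deviates; the separating profile fails.

No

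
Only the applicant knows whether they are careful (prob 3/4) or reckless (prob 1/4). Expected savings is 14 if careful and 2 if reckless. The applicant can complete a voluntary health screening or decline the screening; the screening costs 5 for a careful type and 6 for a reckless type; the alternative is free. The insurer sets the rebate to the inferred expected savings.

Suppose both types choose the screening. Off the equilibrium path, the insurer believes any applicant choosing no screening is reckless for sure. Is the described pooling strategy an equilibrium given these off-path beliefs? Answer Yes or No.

On path, the insurer holds the prior and pays 3/4·14 + 1/4·2 = 11. Off path (no screening), believing reckless, it pays 2.
careful: the screening nets 11 − 5 = 6; no screening nets 2. careful stays.
reckless: the screening nets 11 − 6 = 5; no screening nets 2. reckless stays.
No type deviates, so pooling is sustained.

Yes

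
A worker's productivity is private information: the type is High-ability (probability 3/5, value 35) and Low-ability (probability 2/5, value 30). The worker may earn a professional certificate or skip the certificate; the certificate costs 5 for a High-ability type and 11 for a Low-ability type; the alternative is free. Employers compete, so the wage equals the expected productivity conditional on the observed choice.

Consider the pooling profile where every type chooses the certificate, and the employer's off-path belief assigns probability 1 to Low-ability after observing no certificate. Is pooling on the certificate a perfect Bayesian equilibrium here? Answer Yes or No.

On path, the employer holds the prior and pays 3/5·35 + 2/5·30 = 33. Off path (no certificate), believing Low-ability, it pays 30.
High-ability: the certificate nets 33 − 5 = 28; no certificate nets 30. High-ability would deviate.
Low-ability: the certificate nets 33 − 11 = 22; no certificate nets 30. Low-ability would deviate.
A type deviates, so pooling fails.

No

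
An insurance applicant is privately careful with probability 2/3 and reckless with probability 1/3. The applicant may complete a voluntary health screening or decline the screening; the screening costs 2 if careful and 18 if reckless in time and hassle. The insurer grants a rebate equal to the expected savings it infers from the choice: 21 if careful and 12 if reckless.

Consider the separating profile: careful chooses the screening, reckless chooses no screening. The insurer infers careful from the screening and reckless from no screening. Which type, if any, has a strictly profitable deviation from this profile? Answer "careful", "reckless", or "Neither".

The screening pays 21; no screening pays 12.
careful: assigned the screening, nets 21 − 2 = 19; deviating to no screening nets 12.
reckless: assigned no screening, nets 12; deviating to the screening nets 21 − 18 = 3.
Both types strictly prefer their assigned action; no profitable deviation.

Neither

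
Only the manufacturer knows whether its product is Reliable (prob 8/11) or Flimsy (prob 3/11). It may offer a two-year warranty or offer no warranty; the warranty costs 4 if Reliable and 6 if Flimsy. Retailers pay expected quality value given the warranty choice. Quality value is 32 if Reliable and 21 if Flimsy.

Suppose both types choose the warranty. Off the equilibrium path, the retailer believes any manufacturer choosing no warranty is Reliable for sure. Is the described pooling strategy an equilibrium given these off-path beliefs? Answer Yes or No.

On path, the retailer holds the prior and pays 8/11·32 + 3/11·21 = 29. Off path (no warranty), believing Reliable, it pays 32.
Reliable: the warranty nets 29 − 4 = 25; no warranty nets 32. Reliable would deviate.
Flimsy: the warranty nets 29 − 6 = 23; no warranty nets 32. Flimsy would deviate.
A type deviates, so pooling fails.

No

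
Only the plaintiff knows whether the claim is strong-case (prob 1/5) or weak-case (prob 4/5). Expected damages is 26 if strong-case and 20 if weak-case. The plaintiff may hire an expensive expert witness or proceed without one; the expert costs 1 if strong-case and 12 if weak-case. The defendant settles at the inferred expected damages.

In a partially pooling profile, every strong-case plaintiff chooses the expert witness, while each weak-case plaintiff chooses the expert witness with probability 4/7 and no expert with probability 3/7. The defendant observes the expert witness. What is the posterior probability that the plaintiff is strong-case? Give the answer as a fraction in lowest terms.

P(the expert witness) = (1/5)·1 + (4/5)·(4/7) = 23/35.
By Bayes' rule, P(strong-case | the expert witness) = (1/5) / (23/35) = 7/23.

7/23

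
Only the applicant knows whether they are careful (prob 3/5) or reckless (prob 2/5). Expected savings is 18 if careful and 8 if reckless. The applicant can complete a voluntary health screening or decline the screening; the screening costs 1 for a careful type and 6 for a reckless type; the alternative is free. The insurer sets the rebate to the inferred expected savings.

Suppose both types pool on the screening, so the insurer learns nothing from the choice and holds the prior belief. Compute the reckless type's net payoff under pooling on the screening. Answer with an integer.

8

Pooled rebate = 3/5·18 + 2/5·8 = 14.
reckless pays cost 6 for the screening, so net payoff = 14 − 6 = 8.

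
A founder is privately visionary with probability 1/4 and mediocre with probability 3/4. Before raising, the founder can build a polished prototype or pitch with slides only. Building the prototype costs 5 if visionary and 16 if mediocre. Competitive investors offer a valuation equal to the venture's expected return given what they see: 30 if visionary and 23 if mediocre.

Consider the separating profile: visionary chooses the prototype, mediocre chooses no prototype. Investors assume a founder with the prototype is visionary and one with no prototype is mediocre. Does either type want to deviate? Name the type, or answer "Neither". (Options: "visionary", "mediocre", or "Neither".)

Neither

The prototype pays 30; no prototype pays 23.
visionary: assigned the prototype, nets 30 − 5 = 25; deviating to no prototype nets 23.
mediocre: assigned no prototype, nets 23; deviating to the prototype nets 30 − 16 = 14.
Both types strictly prefer their assigned action; no profitable deviation.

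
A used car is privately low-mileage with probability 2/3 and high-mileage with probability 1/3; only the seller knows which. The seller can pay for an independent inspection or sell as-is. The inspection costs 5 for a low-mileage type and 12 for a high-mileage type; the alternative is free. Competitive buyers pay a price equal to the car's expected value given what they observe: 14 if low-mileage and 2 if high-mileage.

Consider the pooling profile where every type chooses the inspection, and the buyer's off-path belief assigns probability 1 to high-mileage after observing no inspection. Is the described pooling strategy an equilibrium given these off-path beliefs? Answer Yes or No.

No

On path, the buyer holds the prior and pays 2/3·14 + 1/3·2 = 10. Off path (no inspection), believing high-mileage, it pays 2.
low-mileage: the inspection nets 10 − 5 = 5; no inspection nets 2. low-mileage stays.
high-mileage: the inspection nets 10 − 12 = -2; no inspection nets 2. high-mileage would deviate.
A type deviates, so pooling fails.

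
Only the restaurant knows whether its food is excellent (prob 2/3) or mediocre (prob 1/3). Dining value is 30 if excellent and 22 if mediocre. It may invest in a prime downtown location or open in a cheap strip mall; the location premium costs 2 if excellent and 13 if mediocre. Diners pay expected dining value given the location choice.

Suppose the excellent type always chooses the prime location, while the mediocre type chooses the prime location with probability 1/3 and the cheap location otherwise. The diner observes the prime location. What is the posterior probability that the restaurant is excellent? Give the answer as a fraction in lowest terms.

6/7

P(the prime location) = (2/3)·1 + (1/3)·(1/3) = 7/9.
By Bayes' rule, P(excellent | the prime location) = (2/3) / (7/9) = 6/7.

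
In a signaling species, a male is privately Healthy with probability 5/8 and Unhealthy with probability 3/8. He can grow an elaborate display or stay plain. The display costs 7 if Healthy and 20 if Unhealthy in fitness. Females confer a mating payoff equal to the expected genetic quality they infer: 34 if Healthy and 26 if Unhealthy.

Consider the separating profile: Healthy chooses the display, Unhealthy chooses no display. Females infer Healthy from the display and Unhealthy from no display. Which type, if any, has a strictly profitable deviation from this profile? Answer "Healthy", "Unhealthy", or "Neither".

The display pays 34; no display pays 26.
Healthy: assigned the display, nets 34 − 7 = 27; deviating to no display nets 26.
Unhealthy: assigned no display, nets 26; deviating to the display nets 34 − 20 = 14.
Both types strictly prefer their assigned action; no profitable deviation.

Neither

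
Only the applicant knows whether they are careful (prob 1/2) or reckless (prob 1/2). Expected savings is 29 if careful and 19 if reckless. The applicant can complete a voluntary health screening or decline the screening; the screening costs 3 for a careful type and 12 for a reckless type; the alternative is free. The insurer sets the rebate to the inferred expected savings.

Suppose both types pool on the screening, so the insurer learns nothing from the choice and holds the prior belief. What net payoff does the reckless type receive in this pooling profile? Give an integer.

Pooled rebate = 1/2·29 + 1/2·19 = 24.
reckless pays cost 12 for the screening, so net payoff = 24 − 12 = 12.

12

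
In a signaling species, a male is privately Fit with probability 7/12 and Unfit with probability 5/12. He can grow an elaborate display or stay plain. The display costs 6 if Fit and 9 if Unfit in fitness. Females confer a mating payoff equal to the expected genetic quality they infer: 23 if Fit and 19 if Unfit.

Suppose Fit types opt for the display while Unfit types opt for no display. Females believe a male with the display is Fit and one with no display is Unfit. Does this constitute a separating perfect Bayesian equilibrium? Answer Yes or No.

Under these beliefs, the display earns mating payoff 23 and no display earns mating payoff 19.
Fit: the display nets 23 − 6 = 17; no display nets 19. Fit would deviate to no display.
Unfit: the display nets 23 − 9 = 14; no display nets 19. Unfit prefers no display.
Fit has a profitable deviation, so the profile is not an equilibrium.

No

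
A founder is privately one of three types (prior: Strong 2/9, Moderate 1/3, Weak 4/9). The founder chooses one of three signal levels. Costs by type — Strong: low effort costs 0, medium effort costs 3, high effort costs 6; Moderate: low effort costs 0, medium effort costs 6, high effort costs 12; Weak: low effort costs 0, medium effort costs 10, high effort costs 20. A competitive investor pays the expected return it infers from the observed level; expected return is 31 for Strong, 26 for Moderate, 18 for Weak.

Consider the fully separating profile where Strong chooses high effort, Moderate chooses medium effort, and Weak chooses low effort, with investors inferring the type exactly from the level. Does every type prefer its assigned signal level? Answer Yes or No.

Yes

Separating valuations: high effort → 31, medium effort → 26, low effort → 18.
Strong (assigned high effort): low effort: 18 − 0 = 18; medium effort: 26 − 3 = 23; high effort: 31 − 6 = 25. Strong stays.
Moderate (assigned medium effort): low effort: 18 − 0 = 18; medium effort: 26 − 6 = 20; high effort: 31 − 12 = 19. Moderate stays.
Weak (assigned low effort): low effort: 18 − 0 = 18; medium effort: 26 − 10 = 16; high effort: 31 − 20 = 11. Weak stays.
Every type prefers its assigned level; separation holds.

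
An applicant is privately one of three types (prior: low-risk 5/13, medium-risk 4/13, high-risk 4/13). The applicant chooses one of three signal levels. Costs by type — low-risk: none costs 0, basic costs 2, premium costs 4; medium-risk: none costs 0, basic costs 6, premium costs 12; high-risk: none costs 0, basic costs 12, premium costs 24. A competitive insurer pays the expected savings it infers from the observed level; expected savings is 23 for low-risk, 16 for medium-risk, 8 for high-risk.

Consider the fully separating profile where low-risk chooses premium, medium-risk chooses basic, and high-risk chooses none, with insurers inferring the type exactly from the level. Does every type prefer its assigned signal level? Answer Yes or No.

Separating rebates: premium → 23, basic → 16, none → 8.
low-risk (assigned premium): none: 8 − 0 = 8; basic: 16 − 2 = 14; premium: 23 − 4 = 19. low-risk stays.
medium-risk (assigned basic): none: 8 − 0 = 8; basic: 16 − 6 = 10; premium: 23 − 12 = 11. medium-risk prefers premium.
high-risk (assigned none): none: 8 − 0 = 8; basic: 16 − 12 = 4; premium: 23 − 24 = -1. high-risk stays.
At least one type deviates; the separating profile fails.

No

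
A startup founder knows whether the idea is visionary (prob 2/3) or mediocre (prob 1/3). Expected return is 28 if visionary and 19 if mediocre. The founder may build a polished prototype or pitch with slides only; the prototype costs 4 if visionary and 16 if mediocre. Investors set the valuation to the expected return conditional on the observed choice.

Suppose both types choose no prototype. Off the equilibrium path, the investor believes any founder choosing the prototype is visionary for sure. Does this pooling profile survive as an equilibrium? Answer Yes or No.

On path, the investor holds the prior and pays 2/3·28 + 1/3·19 = 25. Off path (the prototype), believing visionary, it pays 28.
visionary: no prototype nets 25; the prototype nets 28 − 4 = 24. visionary stays.
mediocre: no prototype nets 25; the prototype nets 28 − 16 = 12. mediocre stays.
No type deviates, so pooling is sustained.

Yes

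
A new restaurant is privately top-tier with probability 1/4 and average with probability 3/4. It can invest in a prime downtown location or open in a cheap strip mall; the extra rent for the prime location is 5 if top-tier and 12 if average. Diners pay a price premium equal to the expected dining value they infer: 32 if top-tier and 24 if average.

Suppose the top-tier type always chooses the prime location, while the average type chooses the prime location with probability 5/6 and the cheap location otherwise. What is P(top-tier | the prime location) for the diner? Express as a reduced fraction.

P(the prime location) = (1/4)·1 + (3/4)·(5/6) = 7/8.
By Bayes' rule, P(top-tier | the prime location) = (1/4) / (7/8) = 2/7.

2/7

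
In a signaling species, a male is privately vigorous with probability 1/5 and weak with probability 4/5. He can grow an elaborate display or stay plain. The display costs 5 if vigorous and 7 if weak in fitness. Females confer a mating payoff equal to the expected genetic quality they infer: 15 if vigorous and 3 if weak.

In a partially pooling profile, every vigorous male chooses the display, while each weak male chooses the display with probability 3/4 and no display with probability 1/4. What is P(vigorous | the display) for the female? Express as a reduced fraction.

1/4

P(the display) = (1/5)·1 + (4/5)·(3/4) = 4/5.
By Bayes' rule, P(vigorous | the display) = (1/5) / (4/5) = 1/4.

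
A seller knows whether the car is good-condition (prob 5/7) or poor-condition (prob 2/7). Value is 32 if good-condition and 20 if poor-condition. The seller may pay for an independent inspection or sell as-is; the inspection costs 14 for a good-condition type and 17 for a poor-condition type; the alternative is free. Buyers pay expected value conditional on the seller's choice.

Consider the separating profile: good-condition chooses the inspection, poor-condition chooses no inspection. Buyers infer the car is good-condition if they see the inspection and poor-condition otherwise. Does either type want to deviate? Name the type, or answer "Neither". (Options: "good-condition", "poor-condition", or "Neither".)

good-condition

The inspection pays 32; no inspection pays 20.
good-condition: assigned the inspection, nets 32 − 14 = 18; deviating to no inspection nets 20.
poor-condition: assigned no inspection, nets 20; deviating to the inspection nets 32 − 17 = 15.
The good-condition type gains 2 by deviating.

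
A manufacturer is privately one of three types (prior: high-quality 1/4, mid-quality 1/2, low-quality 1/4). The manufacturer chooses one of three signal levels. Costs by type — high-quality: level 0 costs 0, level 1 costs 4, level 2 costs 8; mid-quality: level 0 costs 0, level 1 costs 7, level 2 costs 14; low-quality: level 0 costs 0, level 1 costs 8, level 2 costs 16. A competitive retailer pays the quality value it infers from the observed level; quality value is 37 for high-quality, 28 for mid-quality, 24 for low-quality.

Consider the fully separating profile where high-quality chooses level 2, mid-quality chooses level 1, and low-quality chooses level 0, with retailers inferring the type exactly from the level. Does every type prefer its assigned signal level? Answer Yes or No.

No

Separating prices: level 2 → 37, level 1 → 28, level 0 → 24.
high-quality (assigned level 2): level 0: 24 − 0 = 24; level 1: 28 − 4 = 24; level 2: 37 − 8 = 29. high-quality stays.
mid-quality (assigned level 1): level 0: 24 − 0 = 24; level 1: 28 − 7 = 21; level 2: 37 − 14 = 23. mid-quality prefers level 0.
low-quality (assigned level 0): level 0: 24 − 0 = 24; level 1: 28 − 8 = 20; level 2: 37 − 16 = 21. low-quality stays.
At least one type deviates; the separating profile fails.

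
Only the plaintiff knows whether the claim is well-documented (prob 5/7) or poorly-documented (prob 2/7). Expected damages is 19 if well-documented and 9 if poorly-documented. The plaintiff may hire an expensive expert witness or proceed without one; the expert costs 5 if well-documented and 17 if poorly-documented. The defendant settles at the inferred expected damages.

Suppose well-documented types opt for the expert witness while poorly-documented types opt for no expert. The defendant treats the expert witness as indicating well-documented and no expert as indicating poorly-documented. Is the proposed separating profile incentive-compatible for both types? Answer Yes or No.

Under these beliefs, the expert witness earns settlement 19 and no expert earns settlement 9.
well-documented: the expert witness nets 19 − 5 = 14; no expert nets 9. well-documented prefers the expert witness.
poorly-documented: the expert witness nets 19 − 17 = 2; no expert nets 9. poorly-documented prefers no expert.
Neither type deviates, so the separating profile is an equilibrium.

Yes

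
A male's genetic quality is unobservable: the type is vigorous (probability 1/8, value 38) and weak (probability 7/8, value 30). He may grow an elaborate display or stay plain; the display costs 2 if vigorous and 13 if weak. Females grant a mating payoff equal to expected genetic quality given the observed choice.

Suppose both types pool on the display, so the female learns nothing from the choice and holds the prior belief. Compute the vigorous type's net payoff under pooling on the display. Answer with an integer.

29

Pooled mating payoff = 1/8·38 + 7/8·30 = 31.
vigorous pays cost 2 for the display, so net payoff = 31 − 2 = 29.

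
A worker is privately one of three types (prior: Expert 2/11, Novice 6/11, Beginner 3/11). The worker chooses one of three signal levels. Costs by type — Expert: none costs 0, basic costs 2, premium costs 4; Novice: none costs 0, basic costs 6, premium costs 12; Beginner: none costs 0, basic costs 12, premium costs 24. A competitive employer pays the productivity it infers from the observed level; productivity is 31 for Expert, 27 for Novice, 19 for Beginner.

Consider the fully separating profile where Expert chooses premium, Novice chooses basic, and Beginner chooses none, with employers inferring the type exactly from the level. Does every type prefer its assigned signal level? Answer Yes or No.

Separating wages: premium → 31, basic → 27, none → 19.
Expert (assigned premium): none: 19 − 0 = 19; basic: 27 − 2 = 25; premium: 31 − 4 = 27. Expert stays.
Novice (assigned basic): none: 19 − 0 = 19; basic: 27 − 6 = 21; premium: 31 − 12 = 19. Novice stays.
Beginner (assigned none): none: 19 − 0 = 19; basic: 27 − 12 = 15; premium: 31 − 24 = 7. Beginner stays.
Every type prefers its assigned level; separation holds.

Yes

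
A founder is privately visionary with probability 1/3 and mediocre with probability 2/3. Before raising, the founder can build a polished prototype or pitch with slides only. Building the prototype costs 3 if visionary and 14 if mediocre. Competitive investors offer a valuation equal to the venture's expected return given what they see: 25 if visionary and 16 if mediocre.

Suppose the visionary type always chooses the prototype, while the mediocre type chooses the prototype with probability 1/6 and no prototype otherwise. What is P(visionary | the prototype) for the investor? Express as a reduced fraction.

P(the prototype) = (1/3)·1 + (2/3)·(1/6) = 4/9.
By Bayes' rule, P(visionary | the prototype) = (1/3) / (4/9) = 3/4.

3/4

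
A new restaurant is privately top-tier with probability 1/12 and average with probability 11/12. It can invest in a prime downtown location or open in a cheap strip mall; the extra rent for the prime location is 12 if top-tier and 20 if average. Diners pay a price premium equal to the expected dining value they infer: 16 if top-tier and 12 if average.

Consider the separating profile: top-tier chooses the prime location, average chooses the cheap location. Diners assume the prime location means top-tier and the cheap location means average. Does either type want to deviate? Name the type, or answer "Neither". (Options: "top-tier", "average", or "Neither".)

top-tier

The prime location pays 16; the cheap location pays 12.
top-tier: assigned the prime location, nets 16 − 12 = 4; deviating to the cheap location nets 12.
average: assigned the cheap location, nets 12; deviating to the prime location nets 16 − 20 = -4.
The top-tier type gains 8 by deviating.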